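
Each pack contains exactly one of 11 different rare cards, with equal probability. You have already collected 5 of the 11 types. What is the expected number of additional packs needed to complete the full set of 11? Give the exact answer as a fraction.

Starting from 5 distinct types, each trial gives a new one with probability (11−i)/11 when i types are held, so the wait for the next new type is 11/(11−i).
E = 11/6 + 11/5 + 11/4 + 11/3 + 11/2 + 11/1 = 539/20.

539/20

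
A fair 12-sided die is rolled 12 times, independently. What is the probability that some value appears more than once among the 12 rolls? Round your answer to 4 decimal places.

P(all 12 different) = 12/12 · 11/12 · ··· · 1/12 ≈ 0.0001.
P(at least two equal) = 1 − 0.0001 = 0.9999.

0.9999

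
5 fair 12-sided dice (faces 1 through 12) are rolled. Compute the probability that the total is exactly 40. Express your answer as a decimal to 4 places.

There are 12^5 = 248832 equally likely outcomes.
The number of ordered 5-tuples from {1,…,12} summing to 40 is 8151.
P(sum = 40) = 8151/248832 = 2717/82944 ≈ 0.0328.

0.0328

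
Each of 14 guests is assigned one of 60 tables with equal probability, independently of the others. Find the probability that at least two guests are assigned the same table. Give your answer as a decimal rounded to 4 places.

It's easier to compute the probability that all 14 are distinct.
P(all distinct) = 60/60 · 59/60 · ··· · 47/60 ≈ 0.1930.
So the probability of at least one match is 1 − 0.1930 = 0.8070.

0.8070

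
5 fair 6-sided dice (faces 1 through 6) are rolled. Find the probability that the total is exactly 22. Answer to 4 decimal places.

0.0540

There are 6^5 = 7776 equally likely outcomes.
The number of ordered 5-tuples from {1,…,6} summing to 22 is 420.
P(sum = 22) = 420/7776 = 35/648 ≈ 0.0540.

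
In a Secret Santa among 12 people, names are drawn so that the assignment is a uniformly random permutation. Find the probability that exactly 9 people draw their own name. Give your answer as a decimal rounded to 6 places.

Choose which 9 of the 12 are fixed: C(12,9) = 220 ways.
The remaining 3 must have no fixed point: D(3) = 2.
P = 220·2/479001600 = 1/1088640 ≈ 0.000001.

0.000001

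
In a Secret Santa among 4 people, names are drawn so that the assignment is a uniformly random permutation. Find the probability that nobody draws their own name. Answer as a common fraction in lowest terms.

3/8

This is the derangement probability: permutations of 4 with no fixed point.
D(4) = 4! · (1 − 1/1! + 1/2! − ··· + (−1)^4/4!) = 9.
P = 9/24 = 3/8.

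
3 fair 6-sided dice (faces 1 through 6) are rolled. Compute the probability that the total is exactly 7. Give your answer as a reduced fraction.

There are 6^3 = 216 equally likely outcomes.
The number of ordered 3-tuples from {1,…,6} summing to 7 is 15.
P(sum = 7) = 15/216 = 5/72.

5/72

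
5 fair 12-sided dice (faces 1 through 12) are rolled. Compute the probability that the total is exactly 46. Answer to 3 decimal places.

There are 12^5 = 248832 equally likely outcomes.
The number of ordered 5-tuples from {1,…,12} summing to 46 is 2985.
P(sum = 46) = 2985/248832 = 995/82944 ≈ 0.012.

0.012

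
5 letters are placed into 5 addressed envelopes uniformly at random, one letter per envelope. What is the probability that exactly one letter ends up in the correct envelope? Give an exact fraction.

Choose which one is fixed: C(5,1) = 5 ways.
The remaining 4 must have no fixed point: D(4) = 9.
P = 5·9/120 = 3/8.

3/8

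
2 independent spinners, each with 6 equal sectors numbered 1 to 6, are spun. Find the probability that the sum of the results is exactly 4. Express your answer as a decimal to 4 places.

There are 6^2 = 36 equally likely outcomes.
The number of ordered 2-tuples from {1,…,6} summing to 4 is 3.
P(sum = 4) = 3/36 = 1/12 ≈ 0.0833.

0.0833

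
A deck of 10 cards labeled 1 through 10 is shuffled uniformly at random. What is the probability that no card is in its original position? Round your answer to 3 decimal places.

0.368

This is the derangement probability: permutations of 10 with no fixed point.
D(10) = 10! · (1 − 1/1! + 1/2! − ··· + (−1)^10/10!) = 1334961.
P = 1334961/3628800 = 16481/44800 ≈ 0.368.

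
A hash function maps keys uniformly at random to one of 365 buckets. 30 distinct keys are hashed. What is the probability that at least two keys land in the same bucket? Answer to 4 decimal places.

0.7063

It's easier to compute the probability that all 30 are distinct.
P(all distinct) = 365/365 · 364/365 · ··· · 336/365 ≈ 0.2937.
So the probability of at least one match is 1 − 0.2937 = 0.7063.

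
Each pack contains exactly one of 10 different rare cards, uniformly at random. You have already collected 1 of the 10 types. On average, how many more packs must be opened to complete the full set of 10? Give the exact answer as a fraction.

Starting from 1 distinct type, each trial gives a new one with probability (10−i)/10 when i types are held, so the wait for the next new type is 10/(10−i).
E = 10/9 + 10/8 + 10/7 + 10/6 + 10/5 + 10/4 + 10/3 + 10/2 + 10/1 = 7129/252.

7129/252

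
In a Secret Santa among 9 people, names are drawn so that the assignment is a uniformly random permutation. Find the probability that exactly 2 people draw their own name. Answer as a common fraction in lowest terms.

103/560

Choose which 2 of the 9 are fixed: C(9,2) = 36 ways.
The remaining 7 must have no fixed point: D(7) = 1854.
P = 36·1854/362880 = 103/560.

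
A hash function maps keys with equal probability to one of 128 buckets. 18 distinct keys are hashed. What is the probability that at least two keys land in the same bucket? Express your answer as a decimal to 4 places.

0.7146

It's easier to compute the probability that all 18 are distinct.
P(all distinct) = 128/128 · 127/128 · ··· · 111/128 ≈ 0.2854.
So the probability of at least one match is 1 − 0.2854 = 0.7146.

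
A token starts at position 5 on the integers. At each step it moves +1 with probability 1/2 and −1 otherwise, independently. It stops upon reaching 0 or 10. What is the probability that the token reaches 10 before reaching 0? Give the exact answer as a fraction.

With a fair step, P(i) = ½P(i−1) + ½P(i+1) with P(0)=0, P(10)=1 has the linear solution P(i) = i/10.
P(5) = 5/10 = 1/2.

1/2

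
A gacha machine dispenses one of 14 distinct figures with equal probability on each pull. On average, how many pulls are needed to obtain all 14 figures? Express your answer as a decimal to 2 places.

45.52

After i distinct types are collected, each trial gives a new one with probability (14−i)/14, so the expected wait for the next new type is 14/(14−i).
E = 14/14 + 14/13 + 14/12 + 14/11 + 14/10 + 14/9 + 14/8 + 14/7 + 14/6 + 14/5 + 14/4 + 14/3 + 14/2 + 14/1 = 1171733/25740 ≈ 45.52.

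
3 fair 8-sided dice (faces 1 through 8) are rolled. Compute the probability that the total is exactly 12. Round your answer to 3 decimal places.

0.090

There are 8^3 = 512 equally likely outcomes.
The number of ordered 3-tuples from {1,…,8} summing to 12 is 46.
P(sum = 12) = 46/512 = 23/256 ≈ 0.090.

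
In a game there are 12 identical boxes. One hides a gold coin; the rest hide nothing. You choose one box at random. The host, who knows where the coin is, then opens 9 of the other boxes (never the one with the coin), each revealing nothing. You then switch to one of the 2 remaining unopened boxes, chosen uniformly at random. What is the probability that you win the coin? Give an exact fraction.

11/24

Your original box holds the coin with probability 1/12, so the other 11 collectively hold it with probability 11/12.
The host can always find 9 empty boxes to open, so the reveals don't change that 11/12; it is now spread over the 2 remaining unopened boxes.
P(win by switching) = (11/12) · (1/2) = 11/24.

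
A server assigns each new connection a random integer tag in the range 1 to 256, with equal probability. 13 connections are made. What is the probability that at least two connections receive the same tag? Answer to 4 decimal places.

0.2664

It's easier to compute the probability that all 13 are distinct.
P(all distinct) = 256/256 · 255/256 · ··· · 244/256 ≈ 0.7336.
So the probability of at least one match is 1 − 0.7336 = 0.2664.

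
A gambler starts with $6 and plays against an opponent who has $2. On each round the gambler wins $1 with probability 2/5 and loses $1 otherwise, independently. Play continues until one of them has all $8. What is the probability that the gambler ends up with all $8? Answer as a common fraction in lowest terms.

Let r = q/p = (3/5)/(2/5) = 3/2. The recurrence P(i) = p·P(i+1) + q·P(i−1) with P(0)=0, P(8)=1 gives P(i) = (1 − r^i)/(1 − r^8).
P(6) = (1 − (3/2)^6) / (1 − (3/2)^8) = 532/1261.

532/1261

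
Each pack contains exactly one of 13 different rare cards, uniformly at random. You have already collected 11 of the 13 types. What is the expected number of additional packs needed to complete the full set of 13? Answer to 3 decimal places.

19.500

Starting from 11 distinct types, each trial gives a new one with probability (13−i)/13 when i types are held, so the wait for the next new type is 13/(13−i).
E = 13/2 + 13/1 = 39/2 ≈ 19.500.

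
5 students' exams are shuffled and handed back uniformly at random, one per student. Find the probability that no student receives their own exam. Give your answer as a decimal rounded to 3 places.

0.367

This is the derangement probability: permutations of 5 with no fixed point.
D(5) = 5! · (1 − 1/1! + 1/2! − ··· + (−1)^5/5!) = 44.
P = 44/120 = 11/30 ≈ 0.367.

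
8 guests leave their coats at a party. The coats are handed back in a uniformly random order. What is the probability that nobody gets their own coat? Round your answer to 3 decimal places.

0.368

This is the derangement probability: permutations of 8 with no fixed point.
D(8) = 8! · (1 − 1/1! + 1/2! − ··· + (−1)^8/8!) = 14833.
P = 14833/40320 = 2119/5760 ≈ 0.368.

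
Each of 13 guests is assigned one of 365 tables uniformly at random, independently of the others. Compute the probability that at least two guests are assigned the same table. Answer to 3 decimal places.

0.194

It's easier to compute the probability that all 13 are distinct.
P(all distinct) = 365/365 · 364/365 · ··· · 353/365 ≈ 0.806.
So the probability of at least one match is 1 − 0.806 = 0.194.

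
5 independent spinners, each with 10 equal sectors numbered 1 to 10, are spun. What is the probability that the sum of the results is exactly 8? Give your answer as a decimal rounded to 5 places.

0.00035

There are 10^5 = 100000 equally likely outcomes.
The number of ordered 5-tuples from {1,…,10} summing to 8 is 35.
P(sum = 8) = 35/100000 = 7/20000 ≈ 0.00035.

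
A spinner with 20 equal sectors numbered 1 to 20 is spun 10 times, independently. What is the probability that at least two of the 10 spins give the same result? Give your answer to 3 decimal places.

P(all 10 different) = 20/20 · 19/20 · ··· · 11/20 ≈ 0.065.
P(at least two equal) = 1 − 0.065 = 0.935.

0.935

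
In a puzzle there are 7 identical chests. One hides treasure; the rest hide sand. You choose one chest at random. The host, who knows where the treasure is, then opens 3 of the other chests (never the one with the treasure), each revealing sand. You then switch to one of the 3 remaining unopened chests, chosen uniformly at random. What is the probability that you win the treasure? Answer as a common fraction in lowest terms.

Your original chest holds the treasure with probability 1/7, so the other 6 collectively hold it with probability 6/7.
The host can always find 3 empty chests to open, so the reveals don't change that 6/7; it is now spread over the 3 remaining unopened chests.
P(win by switching) = (6/7) · (1/3) = 2/7.

2/7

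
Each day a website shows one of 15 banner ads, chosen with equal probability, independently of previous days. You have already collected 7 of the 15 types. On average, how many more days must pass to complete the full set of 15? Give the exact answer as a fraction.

Starting from 7 distinct types, each trial gives a new one with probability (15−i)/15 when i types are held, so the wait for the next new type is 15/(15−i).
E = 15/8 + 15/7 + 15/6 + 15/5 + 15/4 + 15/3 + 15/2 + 15/1 = 2283/56.

2283/56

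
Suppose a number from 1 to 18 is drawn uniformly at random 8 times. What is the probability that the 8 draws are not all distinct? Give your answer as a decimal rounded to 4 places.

P(all 8 different) = 18/18 · 17/18 · ··· · 11/18 ≈ 0.1601.
P(at least two equal) = 1 − 0.1601 = 0.8399.

0.8399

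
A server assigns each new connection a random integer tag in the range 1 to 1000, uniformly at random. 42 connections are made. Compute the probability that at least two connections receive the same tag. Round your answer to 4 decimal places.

It's easier to compute the probability that all 42 are distinct.
P(all distinct) = 1000/1000 · 999/1000 · ··· · 959/1000 ≈ 0.4176.
So the probability of at least one match is 1 − 0.4176 = 0.5824.

0.5824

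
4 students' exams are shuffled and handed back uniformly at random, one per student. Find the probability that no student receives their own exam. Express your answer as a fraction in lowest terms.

This is the derangement probability: permutations of 4 with no fixed point.
D(4) = 4! · (1 − 1/1! + 1/2! − ··· + (−1)^4/4!) = 9.
P = 9/24 = 3/8.

3/8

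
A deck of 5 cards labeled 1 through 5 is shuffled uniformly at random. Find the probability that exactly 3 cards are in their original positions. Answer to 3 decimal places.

Choose which 3 of the 5 are fixed: C(5,3) = 10 ways.
The remaining 2 must have no fixed point: D(2) = 1.
P = 10·1/120 = 1/12 ≈ 0.083.

0.083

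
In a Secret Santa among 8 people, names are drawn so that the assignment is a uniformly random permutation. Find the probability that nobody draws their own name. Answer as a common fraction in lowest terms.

2119/5760

This is the derangement probability: permutations of 8 with no fixed point.
D(8) = 8! · (1 − 1/1! + 1/2! − ··· + (−1)^8/8!) = 14833.
P = 14833/40320 = 2119/5760.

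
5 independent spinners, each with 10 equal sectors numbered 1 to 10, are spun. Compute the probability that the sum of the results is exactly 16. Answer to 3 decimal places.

There are 10^5 = 100000 equally likely outcomes.
The number of ordered 5-tuples from {1,…,10} summing to 16 is 1340.
P(sum = 16) = 1340/100000 = 67/5000 ≈ 0.013.

0.013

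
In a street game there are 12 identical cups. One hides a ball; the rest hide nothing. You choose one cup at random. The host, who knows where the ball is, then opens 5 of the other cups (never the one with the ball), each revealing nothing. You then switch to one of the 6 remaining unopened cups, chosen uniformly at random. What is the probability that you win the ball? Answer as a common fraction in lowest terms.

Your original cup holds the ball with probability 1/12, so the other 11 collectively hold it with probability 11/12.
The host can always find 5 empty cups to open, so the reveals don't change that 11/12; it is now spread over the 6 remaining unopened cups.
P(win by switching) = (11/12) · (1/6) = 11/72.

11/72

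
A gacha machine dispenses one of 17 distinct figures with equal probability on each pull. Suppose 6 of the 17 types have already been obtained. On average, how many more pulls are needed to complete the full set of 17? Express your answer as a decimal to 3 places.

51.338

Starting from 6 distinct types, each trial gives a new one with probability (17−i)/17 when i types are held, so the wait for the next new type is 17/(17−i).
E = 17/11 + 17/10 + 17/9 + 17/8 + 17/7 + 17/6 + 17/5 + 17/4 + 17/3 + 17/2 + 17/1 = 1423087/27720 ≈ 51.338.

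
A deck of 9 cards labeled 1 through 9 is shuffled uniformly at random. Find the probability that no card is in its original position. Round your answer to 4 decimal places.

This is the derangement probability: permutations of 9 with no fixed point.
D(9) = 9! · (1 − 1/1! + 1/2! − ··· + (−1)^9/9!) = 133496.
P = 133496/362880 = 16687/45360 ≈ 0.3679.

0.3679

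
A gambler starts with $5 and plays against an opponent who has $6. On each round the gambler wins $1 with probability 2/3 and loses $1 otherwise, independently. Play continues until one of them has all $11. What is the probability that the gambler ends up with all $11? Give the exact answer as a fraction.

Let r = q/p = (1/3)/(2/3) = 1/2. The recurrence P(i) = p·P(i+1) + q·P(i−1) with P(0)=0, P(11)=1 gives P(i) = (1 − r^i)/(1 − r^11).
P(5) = (1 − (1/2)^5) / (1 − (1/2)^11) = 1984/2047.

1984/2047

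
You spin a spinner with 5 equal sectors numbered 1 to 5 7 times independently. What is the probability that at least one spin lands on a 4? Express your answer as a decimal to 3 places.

0.790

P(no spin lands on a 4) = (4/5)^7 ≈ 0.210.
P(at least one) = 1 − 0.210 = 0.790.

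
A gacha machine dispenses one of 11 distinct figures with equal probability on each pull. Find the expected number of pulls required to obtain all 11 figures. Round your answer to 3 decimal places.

33.219

After i distinct types are collected, each trial gives a new one with probability (11−i)/11, so the expected wait for the next new type is 11/(11−i).
E = 11/11 + 11/10 + 11/9 + 11/8 + 11/7 + 11/6 + 11/5 + 11/4 + 11/3 + 11/2 + 11/1 = 83711/2520 ≈ 33.219.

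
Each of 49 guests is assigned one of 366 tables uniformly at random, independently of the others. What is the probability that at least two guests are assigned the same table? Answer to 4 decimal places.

It's easier to compute the probability that all 49 are distinct.
P(all distinct) = 366/366 · 365/366 · ··· · 318/366 ≈ 0.0346.
So the probability of at least one match is 1 − 0.0346 = 0.9654.

0.9654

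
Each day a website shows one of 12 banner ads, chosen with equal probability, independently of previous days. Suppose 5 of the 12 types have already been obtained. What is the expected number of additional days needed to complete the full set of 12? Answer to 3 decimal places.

31.114

Starting from 5 distinct types, each trial gives a new one with probability (12−i)/12 when i types are held, so the wait for the next new type is 12/(12−i).
E = 12/7 + 12/6 + 12/5 + 12/4 + 12/3 + 12/2 + 12/1 = 1089/35 ≈ 31.114.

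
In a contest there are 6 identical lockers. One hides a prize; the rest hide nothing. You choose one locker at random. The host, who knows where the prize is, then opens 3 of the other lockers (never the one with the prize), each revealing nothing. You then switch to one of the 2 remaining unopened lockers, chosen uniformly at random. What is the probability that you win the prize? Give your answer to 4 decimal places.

Your original locker holds the prize with probability 1/6, so the other 5 collectively hold it with probability 5/6.
The host can always find 3 empty lockers to open, so the reveals don't change that 5/6; it is now spread over the 2 remaining unopened lockers.
P(win by switching) = (5/6) · (1/2) = 5/12 ≈ 0.4167.

0.4167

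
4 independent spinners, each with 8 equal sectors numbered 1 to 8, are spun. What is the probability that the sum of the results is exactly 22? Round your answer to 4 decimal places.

0.0601

There are 8^4 = 4096 equally likely outcomes.
The number of ordered 4-tuples from {1,…,8} summing to 22 is 246.
P(sum = 22) = 246/4096 = 123/2048 ≈ 0.0601.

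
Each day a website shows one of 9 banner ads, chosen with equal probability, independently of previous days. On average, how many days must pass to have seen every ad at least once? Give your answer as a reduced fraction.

After i distinct types are collected, each trial gives a new one with probability (9−i)/9, so the expected wait for the next new type is 9/(9−i).
E = 9/9 + 9/8 + 9/7 + 9/6 + 9/5 + 9/4 + 9/3 + 9/2 + 9/1 = 7129/280.

7129/280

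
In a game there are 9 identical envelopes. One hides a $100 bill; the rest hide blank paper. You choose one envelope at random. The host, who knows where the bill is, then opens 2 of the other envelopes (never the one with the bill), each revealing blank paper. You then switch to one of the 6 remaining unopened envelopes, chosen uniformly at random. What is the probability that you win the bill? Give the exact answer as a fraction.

4/27

Your original envelope holds the bill with probability 1/9, so the other 8 collectively hold it with probability 8/9.
The host can always find 2 empty envelopes to open, so the reveals don't change that 8/9; it is now spread over the 6 remaining unopened envelopes.
P(win by switching) = (8/9) · (1/6) = 4/27.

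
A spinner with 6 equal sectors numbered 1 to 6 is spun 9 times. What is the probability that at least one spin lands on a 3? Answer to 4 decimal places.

0.8062

P(no spin lands on a 3) = (5/6)^9 ≈ 0.1938.
P(at least one) = 1 − 0.1938 = 0.8062.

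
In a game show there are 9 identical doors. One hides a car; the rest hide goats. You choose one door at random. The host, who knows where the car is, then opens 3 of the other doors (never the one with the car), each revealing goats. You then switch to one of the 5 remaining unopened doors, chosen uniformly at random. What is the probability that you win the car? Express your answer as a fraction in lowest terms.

Your original door holds the car with probability 1/9, so the other 8 collectively hold it with probability 8/9.
The host can always find 3 empty doors to open, so the reveals don't change that 8/9; it is now spread over the 5 remaining unopened doors.
P(win by switching) = (8/9) · (1/5) = 8/45.

8/45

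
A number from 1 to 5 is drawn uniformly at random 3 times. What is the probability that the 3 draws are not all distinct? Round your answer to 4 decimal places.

P(all 3 different) = 5/5 · 4/5 · ··· · 3/5 ≈ 0.4800.
P(at least two equal) = 1 − 0.4800 = 0.5200.

0.5200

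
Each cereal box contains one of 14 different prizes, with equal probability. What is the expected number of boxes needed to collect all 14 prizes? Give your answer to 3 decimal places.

After i distinct types are collected, each trial gives a new one with probability (14−i)/14, so the expected wait for the next new type is 14/(14−i).
E = 14/14 + 14/13 + 14/12 + 14/11 + 14/10 + 14/9 + 14/8 + 14/7 + 14/6 + 14/5 + 14/4 + 14/3 + 14/2 + 14/1 = 1171733/25740 ≈ 45.522.

45.522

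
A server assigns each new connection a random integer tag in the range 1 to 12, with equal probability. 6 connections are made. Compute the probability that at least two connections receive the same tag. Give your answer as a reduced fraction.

It's easier to compute the probability that all 6 are distinct.
P(all distinct) = 12/12 · 11/12 · ··· · 7/12 = 385/1728.
So the probability of at least one match is 1 − 385/1728 = 1343/1728.

1343/1728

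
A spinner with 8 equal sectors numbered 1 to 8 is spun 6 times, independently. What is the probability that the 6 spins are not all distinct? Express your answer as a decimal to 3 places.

0.923

P(all 6 different) = 8/8 · 7/8 · ··· · 3/8 ≈ 0.077.
P(at least two equal) = 1 − 0.077 = 0.923.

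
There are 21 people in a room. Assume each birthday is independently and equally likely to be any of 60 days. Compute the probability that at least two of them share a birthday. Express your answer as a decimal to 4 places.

It's easier to compute the probability that all 21 are distinct.
P(all distinct) = 60/60 · 59/60 · ··· · 40/60 ≈ 0.0186.
So the probability of at least one match is 1 − 0.0186 = 0.9814.

0.9814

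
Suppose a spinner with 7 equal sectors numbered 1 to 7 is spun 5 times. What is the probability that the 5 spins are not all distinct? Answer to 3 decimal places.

0.850

P(all 5 different) = 7/7 · 6/7 · ··· · 3/7 ≈ 0.150.
P(at least two equal) = 1 − 0.150 = 0.850.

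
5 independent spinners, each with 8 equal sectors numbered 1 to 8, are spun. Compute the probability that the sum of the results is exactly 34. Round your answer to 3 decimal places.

There are 8^5 = 32768 equally likely outcomes.
The number of ordered 5-tuples from {1,…,8} summing to 34 is 210.
P(sum = 34) = 210/32768 = 105/16384 ≈ 0.006.

0.006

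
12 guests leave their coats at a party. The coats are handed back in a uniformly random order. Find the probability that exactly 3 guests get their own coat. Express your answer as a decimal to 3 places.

Choose which 3 of the 12 are fixed: C(12,3) = 220 ways.
The remaining 9 must have no fixed point: D(9) = 133496.
P = 220·133496/479001600 = 16687/272160 ≈ 0.061.

0.061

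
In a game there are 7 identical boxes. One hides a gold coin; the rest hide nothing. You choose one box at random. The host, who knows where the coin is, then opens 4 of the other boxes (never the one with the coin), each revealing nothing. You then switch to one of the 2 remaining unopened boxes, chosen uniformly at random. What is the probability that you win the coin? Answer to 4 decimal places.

Your original box holds the coin with probability 1/7, so the other 6 collectively hold it with probability 6/7.
The host can always find 4 empty boxes to open, so the reveals don't change that 6/7; it is now spread over the 2 remaining unopened boxes.
P(win by switching) = (6/7) · (1/2) = 3/7 ≈ 0.4286.

0.4286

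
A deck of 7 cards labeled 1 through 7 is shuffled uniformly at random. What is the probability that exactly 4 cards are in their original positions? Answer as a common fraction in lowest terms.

1/72

Choose which 4 of the 7 are fixed: C(7,4) = 35 ways.
The remaining 3 must have no fixed point: D(3) = 2.
P = 35·2/5040 = 1/72.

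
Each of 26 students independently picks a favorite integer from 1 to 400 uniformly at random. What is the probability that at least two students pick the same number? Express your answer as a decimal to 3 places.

0.564

It's easier to compute the probability that all 26 are distinct.
P(all distinct) = 400/400 · 399/400 · ··· · 375/400 ≈ 0.436.
So the probability of at least one match is 1 − 0.436 = 0.564.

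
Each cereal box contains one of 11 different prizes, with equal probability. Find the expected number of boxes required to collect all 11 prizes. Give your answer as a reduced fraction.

After i distinct types are collected, each trial gives a new one with probability (11−i)/11, so the expected wait for the next new type is 11/(11−i).
E = 11/11 + 11/10 + 11/9 + 11/8 + 11/7 + 11/6 + 11/5 + 11/4 + 11/3 + 11/2 + 11/1 = 83711/2520.

83711/2520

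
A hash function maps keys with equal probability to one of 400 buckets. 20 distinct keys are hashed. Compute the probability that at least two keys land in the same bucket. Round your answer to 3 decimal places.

0.383

It's easier to compute the probability that all 20 are distinct.
P(all distinct) = 400/400 · 399/400 · ··· · 381/400 ≈ 0.617.
So the probability of at least one match is 1 − 0.617 = 0.383.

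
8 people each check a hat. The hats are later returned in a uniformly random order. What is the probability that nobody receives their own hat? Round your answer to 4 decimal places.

This is the derangement probability: permutations of 8 with no fixed point.
D(8) = 8! · (1 − 1/1! + 1/2! − ··· + (−1)^8/8!) = 14833.
P = 14833/40320 = 2119/5760 ≈ 0.3679.

0.3679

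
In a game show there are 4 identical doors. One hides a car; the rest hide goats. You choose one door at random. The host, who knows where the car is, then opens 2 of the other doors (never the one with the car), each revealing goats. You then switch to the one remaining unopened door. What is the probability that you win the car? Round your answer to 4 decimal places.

Your original door holds the car with probability 1/4, so the other 3 collectively hold it with probability 3/4.
The host can always find 2 empty doors to open, so the reveals don't change that 3/4; it is now spread over the 1 remaining unopened door.
P(win by switching) = (3/4) · (1/1) = 3/4 ≈ 0.7500.

0.7500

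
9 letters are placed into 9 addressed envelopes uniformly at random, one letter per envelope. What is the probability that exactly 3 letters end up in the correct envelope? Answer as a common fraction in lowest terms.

Choose which 3 of the 9 are fixed: C(9,3) = 84 ways.
The remaining 6 must have no fixed point: D(6) = 265.
P = 84·265/362880 = 53/864.

53/864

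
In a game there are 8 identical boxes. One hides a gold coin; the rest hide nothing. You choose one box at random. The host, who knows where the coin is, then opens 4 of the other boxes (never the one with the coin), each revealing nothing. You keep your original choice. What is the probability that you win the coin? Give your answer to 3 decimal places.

The host can always open 4 empty boxes regardless of your choice, so the reveals give no information about your original box.
P(win by staying) = 1/8 ≈ 0.125.

0.125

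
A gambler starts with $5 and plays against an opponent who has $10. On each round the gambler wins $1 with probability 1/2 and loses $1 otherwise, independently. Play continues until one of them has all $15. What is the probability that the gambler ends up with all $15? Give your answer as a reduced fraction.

With a fair step, P(i) = ½P(i−1) + ½P(i+1) with P(0)=0, P(15)=1 has the linear solution P(i) = i/15.
P(5) = 5/15 = 1/3.

1/3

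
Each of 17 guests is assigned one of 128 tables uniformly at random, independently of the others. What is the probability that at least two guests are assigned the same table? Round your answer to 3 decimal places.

It's easier to compute the probability that all 17 are distinct.
P(all distinct) = 128/128 · 127/128 · ··· · 112/128 ≈ 0.329.
So the probability of at least one match is 1 − 0.329 = 0.671.

0.671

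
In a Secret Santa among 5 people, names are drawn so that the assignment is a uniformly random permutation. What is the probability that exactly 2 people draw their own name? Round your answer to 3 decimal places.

0.167

Choose which 2 of the 5 are fixed: C(5,2) = 10 ways.
The remaining 3 must have no fixed point: D(3) = 2.
P = 10·2/120 = 1/6 ≈ 0.167.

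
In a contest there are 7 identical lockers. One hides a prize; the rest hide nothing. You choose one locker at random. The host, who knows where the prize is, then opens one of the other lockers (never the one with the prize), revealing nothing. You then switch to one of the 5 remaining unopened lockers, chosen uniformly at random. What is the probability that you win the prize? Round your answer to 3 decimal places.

Your original locker holds the prize with probability 1/7, so the other 6 collectively hold it with probability 6/7.
The host can always find an empty locker to open, so this doesn't change that 6/7; it is now spread over the 5 remaining unopened lockers.
P(win by switching) = (6/7) · (1/5) = 6/35 ≈ 0.171.

0.171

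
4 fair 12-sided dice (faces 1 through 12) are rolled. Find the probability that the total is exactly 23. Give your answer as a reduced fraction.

265/5184

There are 12^4 = 20736 equally likely outcomes.
The number of ordered 4-tuples from {1,…,12} summing to 23 is 1060.
P(sum = 23) = 1060/20736 = 265/5184.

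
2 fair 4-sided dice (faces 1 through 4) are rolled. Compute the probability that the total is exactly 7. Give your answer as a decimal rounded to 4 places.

0.1250

There are 4^2 = 16 equally likely outcomes.
The number of ordered 2-tuples from {1,…,4} summing to 7 is 2.
P(sum = 7) = 2/16 = 1/8 ≈ 0.1250.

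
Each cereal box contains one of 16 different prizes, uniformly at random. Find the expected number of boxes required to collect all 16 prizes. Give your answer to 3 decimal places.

After i distinct types are collected, each trial gives a new one with probability (16−i)/16, so the expected wait for the next new type is 16/(16−i).
E = 16/16 + 16/15 + 16/14 + 16/13 + 16/12 + 16/11 + 16/10 + 16/9 + 16/8 + 16/7 + 16/6 + 16/5 + 16/4 + 16/3 + 16/2 + 16/1 = 2436559/45045 ≈ 54.092.

54.092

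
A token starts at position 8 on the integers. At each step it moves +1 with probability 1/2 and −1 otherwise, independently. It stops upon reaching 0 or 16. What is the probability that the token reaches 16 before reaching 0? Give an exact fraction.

With a fair step, P(i) = ½P(i−1) + ½P(i+1) with P(0)=0, P(16)=1 has the linear solution P(i) = i/16.
P(8) = 8/16 = 1/2.

1/2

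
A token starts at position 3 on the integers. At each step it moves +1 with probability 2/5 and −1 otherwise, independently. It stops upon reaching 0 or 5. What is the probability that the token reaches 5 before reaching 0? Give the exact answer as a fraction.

Let r = q/p = (3/5)/(2/5) = 3/2. The recurrence P(i) = p·P(i+1) + q·P(i−1) with P(0)=0, P(5)=1 gives P(i) = (1 − r^i)/(1 − r^5).
P(3) = (1 − (3/2)^3) / (1 − (3/2)^5) = 76/211.

76/211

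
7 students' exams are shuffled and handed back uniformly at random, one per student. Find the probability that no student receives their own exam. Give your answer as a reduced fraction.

This is the derangement probability: permutations of 7 with no fixed point.
D(7) = 7! · (1 − 1/1! + 1/2! − ··· + (−1)^7/7!) = 1854.
P = 1854/5040 = 103/280.

103/280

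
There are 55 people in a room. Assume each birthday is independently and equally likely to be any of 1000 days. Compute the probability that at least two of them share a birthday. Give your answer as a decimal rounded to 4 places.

0.7797

It's easier to compute the probability that all 55 are distinct.
P(all distinct) = 1000/1000 · 999/1000 · ··· · 946/1000 ≈ 0.2203.
So the probability of at least one match is 1 − 0.2203 = 0.7797.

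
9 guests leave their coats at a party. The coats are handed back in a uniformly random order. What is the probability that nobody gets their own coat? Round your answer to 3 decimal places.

This is the derangement probability: permutations of 9 with no fixed point.
D(9) = 9! · (1 − 1/1! + 1/2! − ··· + (−1)^9/9!) = 133496.
P = 133496/362880 = 16687/45360 ≈ 0.368.

0.368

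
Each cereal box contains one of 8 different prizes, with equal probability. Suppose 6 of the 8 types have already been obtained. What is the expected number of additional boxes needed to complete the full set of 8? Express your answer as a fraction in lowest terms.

12

Starting from 6 distinct types, each trial gives a new one with probability (8−i)/8 when i types are held, so the wait for the next new type is 8/(8−i).
E = 8/2 + 8/1 = 12.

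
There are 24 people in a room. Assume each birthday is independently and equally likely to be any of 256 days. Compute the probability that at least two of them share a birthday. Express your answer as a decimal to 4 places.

0.6713

It's easier to compute the probability that all 24 are distinct.
P(all distinct) = 256/256 · 255/256 · ··· · 233/256 ≈ 0.3287.
So the probability of at least one match is 1 − 0.3287 = 0.6713.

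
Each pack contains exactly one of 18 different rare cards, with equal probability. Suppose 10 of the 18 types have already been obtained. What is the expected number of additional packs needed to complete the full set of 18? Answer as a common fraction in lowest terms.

Starting from 10 distinct types, each trial gives a new one with probability (18−i)/18 when i types are held, so the wait for the next new type is 18/(18−i).
E = 18/8 + 18/7 + 18/6 + 18/5 + 18/4 + 18/3 + 18/2 + 18/1 = 6849/140.

6849/140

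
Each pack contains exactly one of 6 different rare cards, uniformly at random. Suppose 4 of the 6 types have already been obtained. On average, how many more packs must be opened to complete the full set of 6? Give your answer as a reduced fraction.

9

Starting from 4 distinct types, each trial gives a new one with probability (6−i)/6 when i types are held, so the wait for the next new type is 6/(6−i).
E = 6/2 + 6/1 = 9.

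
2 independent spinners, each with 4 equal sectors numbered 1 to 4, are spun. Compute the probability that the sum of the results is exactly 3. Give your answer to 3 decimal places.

0.125

There are 4^2 = 16 equally likely outcomes.
The number of ordered 2-tuples from {1,…,4} summing to 3 is 2.
P(sum = 3) = 2/16 = 1/8 ≈ 0.125.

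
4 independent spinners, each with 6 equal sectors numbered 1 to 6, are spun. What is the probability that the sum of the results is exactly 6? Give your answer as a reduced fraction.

There are 6^4 = 1296 equally likely outcomes.
The number of ordered 4-tuples from {1,…,6} summing to 6 is 10.
P(sum = 6) = 10/1296 = 5/648.

5/648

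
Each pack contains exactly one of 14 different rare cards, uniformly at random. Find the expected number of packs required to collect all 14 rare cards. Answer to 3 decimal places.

After i distinct types are collected, each trial gives a new one with probability (14−i)/14, so the expected wait for the next new type is 14/(14−i).
E = 14/14 + 14/13 + 14/12 + 14/11 + 14/10 + 14/9 + 14/8 + 14/7 + 14/6 + 14/5 + 14/4 + 14/3 + 14/2 + 14/1 = 1171733/25740 ≈ 45.522.

45.522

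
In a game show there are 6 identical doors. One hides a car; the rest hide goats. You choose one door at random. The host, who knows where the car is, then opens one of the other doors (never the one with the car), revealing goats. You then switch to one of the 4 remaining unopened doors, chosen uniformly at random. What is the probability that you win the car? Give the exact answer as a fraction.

5/24

Your original door holds the car with probability 1/6, so the other 5 collectively hold it with probability 5/6.
The host can always find an empty door to open, so this doesn't change that 5/6; it is now spread over the 4 remaining unopened doors.
P(win by switching) = (5/6) · (1/4) = 5/24.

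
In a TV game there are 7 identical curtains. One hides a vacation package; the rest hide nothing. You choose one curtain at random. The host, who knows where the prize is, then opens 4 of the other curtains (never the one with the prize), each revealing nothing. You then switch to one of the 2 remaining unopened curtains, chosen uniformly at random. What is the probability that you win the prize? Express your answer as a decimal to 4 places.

0.4286

Your original curtain holds the prize with probability 1/7, so the other 6 collectively hold it with probability 6/7.
The host can always find 4 empty curtains to open, so the reveals don't change that 6/7; it is now spread over the 2 remaining unopened curtains.
P(win by switching) = (6/7) · (1/2) = 3/7 ≈ 0.4286.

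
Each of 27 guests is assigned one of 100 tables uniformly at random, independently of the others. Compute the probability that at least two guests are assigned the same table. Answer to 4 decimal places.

0.9791

It's easier to compute the probability that all 27 are distinct.
P(all distinct) = 100/100 · 99/100 · ··· · 74/100 ≈ 0.0209.
So the probability of at least one match is 1 − 0.0209 = 0.9791.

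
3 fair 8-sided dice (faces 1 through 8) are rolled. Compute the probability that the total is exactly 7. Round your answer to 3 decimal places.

There are 8^3 = 512 equally likely outcomes.
The number of ordered 3-tuples from {1,…,8} summing to 7 is 15.
P(sum = 7) = 15/512 ≈ 0.029.

0.029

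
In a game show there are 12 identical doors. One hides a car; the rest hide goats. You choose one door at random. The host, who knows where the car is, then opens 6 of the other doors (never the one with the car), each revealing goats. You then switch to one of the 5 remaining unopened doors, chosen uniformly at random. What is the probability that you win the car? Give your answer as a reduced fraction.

Your original door holds the car with probability 1/12, so the other 11 collectively hold it with probability 11/12.
The host can always find 6 empty doors to open, so the reveals don't change that 11/12; it is now spread over the 5 remaining unopened doors.
P(win by switching) = (11/12) · (1/5) = 11/60.

11/60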